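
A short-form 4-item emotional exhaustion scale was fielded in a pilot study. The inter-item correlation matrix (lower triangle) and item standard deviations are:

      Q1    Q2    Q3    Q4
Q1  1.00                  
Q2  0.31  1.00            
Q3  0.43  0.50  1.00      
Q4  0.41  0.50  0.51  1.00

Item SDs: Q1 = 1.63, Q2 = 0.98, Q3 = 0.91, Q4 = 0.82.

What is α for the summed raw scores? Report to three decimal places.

Σσ²ᵢ = 1.63² + 0.98² + 0.91² + 0.82² = 5.1178
Covariances σ_ij = r_ij · s_i · s_j:
  σ(Q1,Q2) = 0.31 × 1.63 × 0.98 = 0.4952
  σ(Q1,Q3) = 0.43 × 1.63 × 0.91 = 0.6378
  σ(Q1,Q4) = 0.41 × 1.63 × 0.82 = 0.5480
  σ(Q2,Q3) = 0.50 × 0.98 × 0.91 = 0.4459
  σ(Q2,Q4) = 0.50 × 0.98 × 0.82 = 0.4018
  σ(Q3,Q4) = 0.51 × 0.91 × 0.82 = 0.3806
σ²_T = Σσ²ᵢ + 2·Σσ_ij = 5.1178 + 2 × 2.9093 = 10.9364
α = (4/3)·(1 − 5.1178/10.9364) = 0.709

α = 0.709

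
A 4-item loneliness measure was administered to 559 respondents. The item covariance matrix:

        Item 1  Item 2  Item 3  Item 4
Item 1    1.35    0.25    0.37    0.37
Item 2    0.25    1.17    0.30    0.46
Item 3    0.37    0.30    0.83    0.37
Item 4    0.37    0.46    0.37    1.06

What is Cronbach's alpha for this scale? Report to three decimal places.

Cronbach's alpha = 0.654

ΣVar(i) = 1.35 + 1.17 + 0.83 + 1.06 = 4.41
Sum of off-diagonal covariances = 2.12
σ²_T = 4.41 + 2 × 2.12 = 8.65
α = (k/(k−1))·(1 − ΣVar(i)/σ²_T) = (4/3)·(1 − 4.41/8.65) = 0.654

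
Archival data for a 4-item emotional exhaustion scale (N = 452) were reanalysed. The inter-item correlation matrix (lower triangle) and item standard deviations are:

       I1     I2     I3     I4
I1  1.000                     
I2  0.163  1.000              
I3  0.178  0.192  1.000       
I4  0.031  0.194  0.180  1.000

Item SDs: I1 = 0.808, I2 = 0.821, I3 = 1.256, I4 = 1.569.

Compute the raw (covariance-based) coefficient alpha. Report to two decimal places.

coefficient alpha = 0.40

Σσ²ᵢ = 0.808² + 0.821² + 1.256² + 1.569² = 5.3662
Covariances σ_ij = r_ij · s_i · s_j:
  σ(I1,I2) = 0.163 × 0.808 × 0.821 = 0.1081
  σ(I1,I3) = 0.178 × 0.808 × 1.256 = 0.1806
  σ(I1,I4) = 0.031 × 0.808 × 1.569 = 0.0393
  σ(I2,I3) = 0.192 × 0.821 × 1.256 = 0.1980
  σ(I2,I4) = 0.194 × 0.821 × 1.569 = 0.2499
  σ(I3,I4) = 0.180 × 1.256 × 1.569 = 0.3547
σ²_T = Σσ²ᵢ + 2·Σσ_ij = 5.3662 + 2 × 1.1306 = 7.6274
α = (4/3)·(1 − 5.3662/7.6274) = 0.40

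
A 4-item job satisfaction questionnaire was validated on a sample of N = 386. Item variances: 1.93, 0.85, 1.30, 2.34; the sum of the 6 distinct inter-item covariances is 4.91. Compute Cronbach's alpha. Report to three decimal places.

α = 0.806

ΣVar(i) = 1.93 + 0.85 + 1.30 + 2.34 = 6.42
Sum of distinct covariances = 4.91
Var(T) = ΣVar(i) + 2·Σcov = 6.42 + 2 × 4.91 = 16.24
α = (4/3)·(1 − 6.42/16.24) = 0.806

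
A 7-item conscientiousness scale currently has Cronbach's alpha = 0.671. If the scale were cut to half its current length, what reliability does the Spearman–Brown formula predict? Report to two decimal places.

predicted reliability = 0.50

Length factor m = 1/2
α' = m·α / (1 − (1−m)·α)
   = 1/2 × 0.671 / (1 − (1 − 1/2) × 0.671)
   = 0.3355 / 0.6645 = 0.50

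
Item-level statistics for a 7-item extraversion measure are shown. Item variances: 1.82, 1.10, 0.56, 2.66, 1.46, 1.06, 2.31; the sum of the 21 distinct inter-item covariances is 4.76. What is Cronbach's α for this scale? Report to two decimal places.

Cronbach's α = 0.54

Σσ²ᵢ = 1.82 + 1.10 + 0.56 + 2.66 + 1.46 + 1.06 + 2.31 = 10.97
Sum of distinct covariances = 4.76
Var(T) = Σσ²ᵢ + 2·Σcov = 10.97 + 2 × 4.76 = 20.49
α = (7/6)·(1 − 10.97/20.49) = 0.54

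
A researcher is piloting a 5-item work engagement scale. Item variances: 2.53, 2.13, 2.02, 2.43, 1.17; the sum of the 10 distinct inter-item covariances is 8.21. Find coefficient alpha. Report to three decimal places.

Σσ²ᵢ = 2.53 + 2.13 + 2.02 + 2.43 + 1.17 = 10.28
Sum of distinct covariances = 8.21
σ²_T = Σσ²ᵢ + 2·Σcov = 10.28 + 2 × 8.21 = 26.70
α = (5/4)·(1 − 10.28/26.70) = 0.769

coefficient alpha = 0.769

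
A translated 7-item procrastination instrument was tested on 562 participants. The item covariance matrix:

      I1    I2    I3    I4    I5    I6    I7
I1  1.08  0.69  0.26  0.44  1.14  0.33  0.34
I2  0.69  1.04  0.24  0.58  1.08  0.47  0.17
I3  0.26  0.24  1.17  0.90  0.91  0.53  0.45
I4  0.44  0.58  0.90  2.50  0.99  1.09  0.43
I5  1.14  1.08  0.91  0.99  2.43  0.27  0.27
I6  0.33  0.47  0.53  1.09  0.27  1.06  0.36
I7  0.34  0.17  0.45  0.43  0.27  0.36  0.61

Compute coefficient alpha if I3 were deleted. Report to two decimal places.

Remaining items: I1, I2, I4, I5, I6, I7 (k = 6).
Σσ²ᵢ = 1.08 + 1.04 + 2.50 + 2.43 + 1.06 + 0.61 = 8.72
σ²_T = 8.72 + 2 × 8.65 = 26.02
α (item deleted) = (6/5)·(1 − 8.72/26.02) = 0.80

α = 0.80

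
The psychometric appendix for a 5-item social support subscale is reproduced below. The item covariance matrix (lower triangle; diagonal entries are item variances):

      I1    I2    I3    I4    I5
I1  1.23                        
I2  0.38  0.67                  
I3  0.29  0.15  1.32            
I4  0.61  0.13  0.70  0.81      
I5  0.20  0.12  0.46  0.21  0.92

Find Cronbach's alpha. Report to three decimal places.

α = 0.710

Σσᵢ² = 1.23 + 0.67 + 1.32 + 0.81 + 0.92 = 4.95
Sum of off-diagonal covariances = 3.25
Var(T) = 4.95 + 2 × 3.25 = 11.45
α = (k/(k−1))·(1 − Σσᵢ²/Var(T)) = (5/4)·(1 − 4.95/11.45) = 0.710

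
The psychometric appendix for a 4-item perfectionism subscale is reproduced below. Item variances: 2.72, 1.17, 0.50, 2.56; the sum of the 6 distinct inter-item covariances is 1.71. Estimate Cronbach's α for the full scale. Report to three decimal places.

Cronbach's α = 0.440

Σσ²ᵢ = 2.72 + 1.17 + 0.50 + 2.56 = 6.95
Sum of distinct covariances = 1.71
Var(T) = Σσ²ᵢ + 2·Σcov = 6.95 + 2 × 1.71 = 10.37
α = (4/3)·(1 − 6.95/10.37) = 0.440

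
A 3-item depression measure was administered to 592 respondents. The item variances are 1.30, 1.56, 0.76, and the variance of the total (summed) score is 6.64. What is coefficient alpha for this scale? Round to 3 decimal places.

α = 0.682

Σσᵢ² = 1.30 + 1.56 + 0.76 = 3.62
α = (k/(k−1))·(1 − Σσᵢ²/total variance) = (3/2)·(1 − 3.62/6.64) = 0.682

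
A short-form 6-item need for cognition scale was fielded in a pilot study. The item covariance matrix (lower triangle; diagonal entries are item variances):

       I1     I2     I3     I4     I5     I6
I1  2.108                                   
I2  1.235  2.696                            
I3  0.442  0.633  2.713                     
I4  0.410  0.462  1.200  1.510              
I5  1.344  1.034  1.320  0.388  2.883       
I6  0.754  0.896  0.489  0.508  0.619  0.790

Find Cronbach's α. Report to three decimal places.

Cronbach's α = 0.779

Σσ²ᵢ = 2.108 + 2.696 + 2.713 + 1.510 + 2.883 + 0.790 = 12.700
Sum of off-diagonal covariances = 11.734
total variance = 12.700 + 2 × 11.734 = 36.168
α = (k/(k−1))·(1 − Σσ²ᵢ/total variance) = (6/5)·(1 − 12.700/36.168) = 0.779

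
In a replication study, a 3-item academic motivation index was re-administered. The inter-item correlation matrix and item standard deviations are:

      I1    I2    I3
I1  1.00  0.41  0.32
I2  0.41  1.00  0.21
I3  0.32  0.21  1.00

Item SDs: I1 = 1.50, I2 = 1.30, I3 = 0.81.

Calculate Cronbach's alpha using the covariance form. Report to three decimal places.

Cronbach's alpha = 0.570

Σσ²ᵢ = 1.50² + 1.30² + 0.81² = 4.5961
Covariances σ_ij = r_ij · s_i · s_j:
  σ(I1,I2) = 0.41 × 1.50 × 1.30 = 0.7995
  σ(I1,I3) = 0.32 × 1.50 × 0.81 = 0.3888
  σ(I2,I3) = 0.21 × 1.30 × 0.81 = 0.2211
σ²_T = Σσ²ᵢ + 2·Σσ_ij = 4.5961 + 2 × 1.4094 = 7.4149
α = (3/2)·(1 − 4.5961/7.4149) = 0.570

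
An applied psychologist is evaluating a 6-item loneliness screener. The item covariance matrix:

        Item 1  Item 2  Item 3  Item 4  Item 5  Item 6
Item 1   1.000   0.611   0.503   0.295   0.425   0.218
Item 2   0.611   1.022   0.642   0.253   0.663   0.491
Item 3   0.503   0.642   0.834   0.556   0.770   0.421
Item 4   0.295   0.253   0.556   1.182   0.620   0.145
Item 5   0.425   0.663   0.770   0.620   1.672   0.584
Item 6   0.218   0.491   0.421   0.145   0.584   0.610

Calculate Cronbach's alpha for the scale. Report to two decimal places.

α = 0.83

Σσᵢ² = 1.000 + 1.022 + 0.834 + 1.182 + 1.672 + 0.610 = 6.320
Sum of off-diagonal covariances = 7.197
Var(T) = 6.320 + 2 × 7.197 = 20.714
α = (k/(k−1))·(1 − Σσᵢ²/Var(T)) = (6/5)·(1 − 6.320/20.714) = 0.83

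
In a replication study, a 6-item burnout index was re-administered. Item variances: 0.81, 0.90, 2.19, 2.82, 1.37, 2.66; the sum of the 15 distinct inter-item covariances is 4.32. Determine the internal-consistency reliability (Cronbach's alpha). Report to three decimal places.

Cronbach's alpha = 0.535

ΣVar(i) = 0.81 + 0.90 + 2.19 + 2.82 + 1.37 + 2.66 = 10.75
Sum of distinct covariances = 4.32
σ²_total = ΣVar(i) + 2·Σcov = 10.75 + 2 × 4.32 = 19.39
α = (6/5)·(1 − 10.75/19.39) = 0.535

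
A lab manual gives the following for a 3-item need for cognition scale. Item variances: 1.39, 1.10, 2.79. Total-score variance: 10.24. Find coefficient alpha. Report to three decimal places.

α = 0.727

ΣVar(i) = 1.39 + 1.10 + 2.79 = 5.28
α = (k/(k−1))·(1 − ΣVar(i)/σ²_total) = (3/2)·(1 − 5.28/10.24) = 0.727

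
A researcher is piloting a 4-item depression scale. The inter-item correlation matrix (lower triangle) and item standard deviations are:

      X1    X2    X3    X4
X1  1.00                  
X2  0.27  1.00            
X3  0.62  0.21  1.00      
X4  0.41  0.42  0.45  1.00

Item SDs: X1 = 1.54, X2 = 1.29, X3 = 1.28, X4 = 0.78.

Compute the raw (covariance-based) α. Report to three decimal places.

Σσ²ᵢ = 1.54² + 1.29² + 1.28² + 0.78² = 6.2825
Covariances σ_ij = r_ij · s_i · s_j:
  σ(X1,X2) = 0.27 × 1.54 × 1.29 = 0.5364
  σ(X1,X3) = 0.62 × 1.54 × 1.28 = 1.2221
  σ(X1,X4) = 0.41 × 1.54 × 0.78 = 0.4925
  σ(X2,X3) = 0.21 × 1.29 × 1.28 = 0.3468
  σ(X2,X4) = 0.42 × 1.29 × 0.78 = 0.4226
  σ(X3,X4) = 0.45 × 1.28 × 0.78 = 0.4493
σ²_T = Σσ²ᵢ + 2·Σσ_ij = 6.2825 + 2 × 3.4697 = 13.2219
α = (4/3)·(1 − 6.2825/13.2219) = 0.700

α = 0.700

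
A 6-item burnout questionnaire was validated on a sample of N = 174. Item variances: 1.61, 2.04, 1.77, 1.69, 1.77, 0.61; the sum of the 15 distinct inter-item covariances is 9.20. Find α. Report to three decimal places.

Σσ²ᵢ = 1.61 + 2.04 + 1.77 + 1.69 + 1.77 + 0.61 = 9.49
Sum of distinct covariances = 9.20
σ²_T = Σσ²ᵢ + 2·Σcov = 9.49 + 2 × 9.20 = 27.89
α = (6/5)·(1 − 9.49/27.89) = 0.792

α = 0.792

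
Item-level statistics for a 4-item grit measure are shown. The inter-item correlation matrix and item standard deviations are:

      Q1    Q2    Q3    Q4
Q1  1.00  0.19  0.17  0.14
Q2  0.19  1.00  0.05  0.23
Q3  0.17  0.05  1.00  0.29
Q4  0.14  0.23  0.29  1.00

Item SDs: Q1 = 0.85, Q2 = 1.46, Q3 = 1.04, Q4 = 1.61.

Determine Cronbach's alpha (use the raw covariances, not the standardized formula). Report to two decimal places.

Σσ²ᵢ = 0.85² + 1.46² + 1.04² + 1.61² = 6.5278
Covariances σ_ij = r_ij · s_i · s_j:
  σ(Q1,Q2) = 0.19 × 0.85 × 1.46 = 0.2358
  σ(Q1,Q3) = 0.17 × 0.85 × 1.04 = 0.1503
  σ(Q1,Q4) = 0.14 × 0.85 × 1.61 = 0.1916
  σ(Q2,Q3) = 0.05 × 1.46 × 1.04 = 0.0759
  σ(Q2,Q4) = 0.23 × 1.46 × 1.61 = 0.5406
  σ(Q3,Q4) = 0.29 × 1.04 × 1.61 = 0.4856
σ²_T = Σσ²ᵢ + 2·Σσ_ij = 6.5278 + 2 × 1.6798 = 9.8874
α = (4/3)·(1 − 6.5278/9.8874) = 0.45

Cronbach's alpha = 0.45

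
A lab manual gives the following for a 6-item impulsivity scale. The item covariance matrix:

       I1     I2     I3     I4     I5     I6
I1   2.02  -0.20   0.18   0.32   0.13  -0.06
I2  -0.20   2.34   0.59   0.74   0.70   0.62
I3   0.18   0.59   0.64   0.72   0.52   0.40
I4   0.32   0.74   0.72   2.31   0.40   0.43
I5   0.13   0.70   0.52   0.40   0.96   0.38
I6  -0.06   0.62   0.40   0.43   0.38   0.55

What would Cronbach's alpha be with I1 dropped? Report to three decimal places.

α = 0.772

Remaining items: I2, I3, I4, I5, I6 (k = 5).
Σσᵢ² = 2.34 + 0.64 + 2.31 + 0.96 + 0.55 = 6.80
total variance = 6.80 + 2 × 5.50 = 17.80
α (item deleted) = (5/4)·(1 − 6.80/17.80) = 0.772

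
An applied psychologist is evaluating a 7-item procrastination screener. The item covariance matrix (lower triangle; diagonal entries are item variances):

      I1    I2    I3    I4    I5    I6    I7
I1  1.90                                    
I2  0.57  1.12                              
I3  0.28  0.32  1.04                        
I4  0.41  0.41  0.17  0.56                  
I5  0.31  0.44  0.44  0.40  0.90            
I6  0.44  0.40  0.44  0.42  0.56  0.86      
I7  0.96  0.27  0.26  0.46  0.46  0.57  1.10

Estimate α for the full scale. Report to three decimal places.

ΣVar(i) = 1.90 + 1.12 + 1.04 + 0.56 + 0.90 + 0.86 + 1.10 = 7.48
Sum of off-diagonal covariances = 8.99
σ²_total = 7.48 + 2 × 8.99 = 25.46
α = (k/(k−1))·(1 − ΣVar(i)/σ²_total) = (7/6)·(1 − 7.48/25.46) = 0.824

α = 0.824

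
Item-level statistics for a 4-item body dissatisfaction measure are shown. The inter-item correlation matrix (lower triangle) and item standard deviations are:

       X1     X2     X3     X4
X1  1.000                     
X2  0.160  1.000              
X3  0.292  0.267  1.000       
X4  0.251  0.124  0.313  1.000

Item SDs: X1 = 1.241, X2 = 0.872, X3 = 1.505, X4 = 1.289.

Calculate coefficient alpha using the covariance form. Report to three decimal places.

Σσ²ᵢ = 1.241² + 0.872² + 1.505² + 1.289² = 6.2270
Covariances σ_ij = r_ij · s_i · s_j:
  σ(X1,X2) = 0.160 × 1.241 × 0.872 = 0.1731
  σ(X1,X3) = 0.292 × 1.241 × 1.505 = 0.5454
  σ(X1,X4) = 0.251 × 1.241 × 1.289 = 0.4015
  σ(X2,X3) = 0.267 × 0.872 × 1.505 = 0.3504
  σ(X2,X4) = 0.124 × 0.872 × 1.289 = 0.1394
  σ(X3,X4) = 0.313 × 1.505 × 1.289 = 0.6072
σ²_T = Σσ²ᵢ + 2·Σσ_ij = 6.2270 + 2 × 2.2170 = 10.6610
α = (4/3)·(1 − 6.2270/10.6610) = 0.555

α = 0.555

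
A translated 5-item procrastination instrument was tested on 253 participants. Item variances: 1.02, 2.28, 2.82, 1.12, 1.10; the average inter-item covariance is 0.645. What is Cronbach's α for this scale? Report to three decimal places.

α = 0.759

Σσᵢ² = 1.02 + 2.28 + 2.82 + 1.12 + 1.10 = 8.34
Sum of the 10 distinct covariances = 10 × 0.645 = 6.450
total variance = Σσᵢ² + 2·Σcov = 8.34 + 2 × 6.450 = 21.240
α = (5/4)·(1 − 8.34/21.240) = 0.759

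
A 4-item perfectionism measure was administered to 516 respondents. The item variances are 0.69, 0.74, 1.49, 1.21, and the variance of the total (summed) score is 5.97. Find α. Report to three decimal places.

ΣVar(i) = 0.69 + 0.74 + 1.49 + 1.21 = 4.13
α = (k/(k−1))·(1 − ΣVar(i)/σ²_total) = (4/3)·(1 − 4.13/5.97) = 0.411

α = 0.411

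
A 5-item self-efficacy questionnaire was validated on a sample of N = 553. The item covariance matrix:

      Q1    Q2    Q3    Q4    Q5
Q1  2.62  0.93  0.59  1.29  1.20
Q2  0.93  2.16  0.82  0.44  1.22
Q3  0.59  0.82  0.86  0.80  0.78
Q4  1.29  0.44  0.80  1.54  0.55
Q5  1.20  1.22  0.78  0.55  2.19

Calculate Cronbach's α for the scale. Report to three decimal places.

α = 0.810

Σσ²ᵢ = 2.62 + 2.16 + 0.86 + 1.54 + 2.19 = 9.37
Sum of off-diagonal covariances = 8.62
Var(T) = 9.37 + 2 × 8.62 = 26.61
α = (k/(k−1))·(1 − Σσ²ᵢ/Var(T)) = (5/4)·(1 − 9.37/26.61) = 0.810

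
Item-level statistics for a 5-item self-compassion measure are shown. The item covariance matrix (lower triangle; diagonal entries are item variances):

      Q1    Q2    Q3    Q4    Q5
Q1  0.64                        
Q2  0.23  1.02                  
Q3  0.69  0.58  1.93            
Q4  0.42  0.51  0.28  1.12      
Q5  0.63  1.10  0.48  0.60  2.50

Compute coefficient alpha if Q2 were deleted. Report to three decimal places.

α = 0.667

Remaining items: Q1, Q3, Q4, Q5 (k = 4).
Σσᵢ² = 0.64 + 1.93 + 1.12 + 2.50 = 6.19
σ²_T = 6.19 + 2 × 3.10 = 12.39
α (item deleted) = (4/3)·(1 − 6.19/12.39) = 0.667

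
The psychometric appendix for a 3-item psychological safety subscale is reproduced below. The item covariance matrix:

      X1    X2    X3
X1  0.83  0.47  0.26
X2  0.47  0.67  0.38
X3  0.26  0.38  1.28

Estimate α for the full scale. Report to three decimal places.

α = 0.666

ΣVar(i) = 0.83 + 0.67 + 1.28 = 2.78
Σ_{i<j} σ_ij = 1.11
total variance = 2.78 + 2 × 1.11 = 5.00
α = (k/(k−1))·(1 − ΣVar(i)/total variance) = (3/2)·(1 − 2.78/5.00) = 0.666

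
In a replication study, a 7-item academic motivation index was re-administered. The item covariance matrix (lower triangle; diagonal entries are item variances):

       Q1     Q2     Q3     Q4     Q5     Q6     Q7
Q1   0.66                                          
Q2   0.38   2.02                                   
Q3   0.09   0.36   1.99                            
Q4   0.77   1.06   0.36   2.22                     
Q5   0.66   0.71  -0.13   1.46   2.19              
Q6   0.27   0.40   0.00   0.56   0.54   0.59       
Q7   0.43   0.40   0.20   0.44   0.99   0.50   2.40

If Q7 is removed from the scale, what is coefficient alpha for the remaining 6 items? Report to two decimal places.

Remaining items: Q1, Q2, Q3, Q4, Q5, Q6 (k = 6).
Σσᵢ² = 0.66 + 2.02 + 1.99 + 2.22 + 2.19 + 0.59 = 9.67
Var(T) = 9.67 + 2 × 7.49 = 24.65
α (item deleted) = (6/5)·(1 − 9.67/24.65) = 0.73

coefficient alpha = 0.73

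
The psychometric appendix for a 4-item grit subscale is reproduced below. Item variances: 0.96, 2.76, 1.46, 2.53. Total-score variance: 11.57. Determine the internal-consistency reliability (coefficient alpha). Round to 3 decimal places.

Σσ²ᵢ = 0.96 + 2.76 + 1.46 + 2.53 = 7.71
α = (k/(k−1))·(1 − Σσ²ᵢ/σ²_T) = (4/3)·(1 − 7.71/11.57) = 0.445

α = 0.445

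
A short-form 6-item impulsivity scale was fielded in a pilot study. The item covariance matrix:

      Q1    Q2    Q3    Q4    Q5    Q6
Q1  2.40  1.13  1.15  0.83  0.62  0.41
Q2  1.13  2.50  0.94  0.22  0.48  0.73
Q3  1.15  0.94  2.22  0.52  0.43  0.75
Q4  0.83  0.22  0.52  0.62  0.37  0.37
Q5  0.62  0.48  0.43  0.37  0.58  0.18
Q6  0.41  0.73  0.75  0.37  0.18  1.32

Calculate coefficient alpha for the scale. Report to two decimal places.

sum of item variances = 2.40 + 2.50 + 2.22 + 0.62 + 0.58 + 1.32 = 9.64
Σ_{i<j} σ_ij = 9.13
total variance = 9.64 + 2 × 9.13 = 27.90
α = (k/(k−1))·(1 − sum of item variances/total variance) = (6/5)·(1 − 9.64/27.90) = 0.79

α = 0.79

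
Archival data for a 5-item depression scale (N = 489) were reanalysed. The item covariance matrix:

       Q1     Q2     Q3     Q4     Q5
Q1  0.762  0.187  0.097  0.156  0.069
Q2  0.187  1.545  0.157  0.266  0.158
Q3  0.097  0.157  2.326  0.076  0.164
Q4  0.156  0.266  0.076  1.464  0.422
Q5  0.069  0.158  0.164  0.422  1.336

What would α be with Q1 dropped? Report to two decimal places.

α = 0.36

Remaining items: Q2, Q3, Q4, Q5 (k = 4).
Σσᵢ² = 1.545 + 2.326 + 1.464 + 1.336 = 6.671
σ²_T = 6.671 + 2 × 1.243 = 9.157
α (item deleted) = (4/3)·(1 − 6.671/9.157) = 0.36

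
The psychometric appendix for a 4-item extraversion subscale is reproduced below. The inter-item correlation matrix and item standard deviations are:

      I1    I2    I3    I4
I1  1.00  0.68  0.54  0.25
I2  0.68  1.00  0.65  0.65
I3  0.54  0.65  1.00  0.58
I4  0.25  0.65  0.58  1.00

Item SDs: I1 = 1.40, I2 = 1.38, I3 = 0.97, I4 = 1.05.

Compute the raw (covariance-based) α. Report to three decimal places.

Σσ²ᵢ = 1.40² + 1.38² + 0.97² + 1.05² = 5.9078
Covariances σ_ij = r_ij · s_i · s_j:
  σ(I1,I2) = 0.68 × 1.40 × 1.38 = 1.3138
  σ(I1,I3) = 0.54 × 1.40 × 0.97 = 0.7333
  σ(I1,I4) = 0.25 × 1.40 × 1.05 = 0.3675
  σ(I2,I3) = 0.65 × 1.38 × 0.97 = 0.8701
  σ(I2,I4) = 0.65 × 1.38 × 1.05 = 0.9418
  σ(I3,I4) = 0.58 × 0.97 × 1.05 = 0.5907
σ²_T = Σσ²ᵢ + 2·Σσ_ij = 5.9078 + 2 × 4.8172 = 15.5422
α = (4/3)·(1 − 5.9078/15.5422) = 0.827

α = 0.827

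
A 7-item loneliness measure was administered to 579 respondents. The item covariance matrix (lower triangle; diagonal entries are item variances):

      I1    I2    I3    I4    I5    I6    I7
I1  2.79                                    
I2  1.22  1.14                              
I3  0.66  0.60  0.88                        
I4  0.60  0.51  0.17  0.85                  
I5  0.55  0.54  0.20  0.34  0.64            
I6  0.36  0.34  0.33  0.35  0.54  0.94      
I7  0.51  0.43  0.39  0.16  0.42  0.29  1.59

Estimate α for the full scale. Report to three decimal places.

Σσ²ᵢ = 2.79 + 1.14 + 0.88 + 0.85 + 0.64 + 0.94 + 1.59 = 8.83
Sum of off-diagonal covariances = 9.51
σ²_total = 8.83 + 2 × 9.51 = 27.85
α = (k/(k−1))·(1 − Σσ²ᵢ/σ²_total) = (7/6)·(1 − 8.83/27.85) = 0.797

α = 0.797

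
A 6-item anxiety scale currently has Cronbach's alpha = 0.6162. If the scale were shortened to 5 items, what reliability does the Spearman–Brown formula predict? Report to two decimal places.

predicted reliability = 0.57

Length factor m = 5/6 = 0.8333
α' = m·α / (1 − (1−m)·α)
   = 5/6 × 0.6162 / (1 − (1 − 5/6) × 0.6162)
   = 0.5135 / 0.8973 = 0.57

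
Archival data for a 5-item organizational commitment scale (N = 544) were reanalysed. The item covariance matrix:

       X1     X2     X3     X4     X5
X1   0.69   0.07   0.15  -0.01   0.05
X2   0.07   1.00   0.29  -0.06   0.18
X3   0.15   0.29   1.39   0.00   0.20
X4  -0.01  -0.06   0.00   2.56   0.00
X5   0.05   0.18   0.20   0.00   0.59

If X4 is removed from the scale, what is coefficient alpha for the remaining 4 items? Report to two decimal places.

coefficient alpha = 0.45

Remaining items: X1, X2, X3, X5 (k = 4).
ΣVar(i) = 0.69 + 1.00 + 1.39 + 0.59 = 3.67
Var(T) = 3.67 + 2 × 0.94 = 5.55
α (item deleted) = (4/3)·(1 − 3.67/5.55) = 0.45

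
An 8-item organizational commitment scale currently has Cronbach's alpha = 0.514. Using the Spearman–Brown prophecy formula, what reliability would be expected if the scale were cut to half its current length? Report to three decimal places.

Length factor m = 1/2
α' = m·α / (1 − (1−m)·α)
   = 1/2 × 0.514 / (1 − (1 − 1/2) × 0.514)
   = 0.2570 / 0.7430 = 0.346

predicted reliability = 0.346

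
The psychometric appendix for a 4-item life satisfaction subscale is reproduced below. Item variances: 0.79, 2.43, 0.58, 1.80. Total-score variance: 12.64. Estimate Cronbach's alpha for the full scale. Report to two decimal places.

Cronbach's alpha = 0.74

Σσᵢ² = 0.79 + 2.43 + 0.58 + 1.80 = 5.60
α = (k/(k−1))·(1 − Σσᵢ²/total variance) = (4/3)·(1 − 5.60/12.64) = 0.74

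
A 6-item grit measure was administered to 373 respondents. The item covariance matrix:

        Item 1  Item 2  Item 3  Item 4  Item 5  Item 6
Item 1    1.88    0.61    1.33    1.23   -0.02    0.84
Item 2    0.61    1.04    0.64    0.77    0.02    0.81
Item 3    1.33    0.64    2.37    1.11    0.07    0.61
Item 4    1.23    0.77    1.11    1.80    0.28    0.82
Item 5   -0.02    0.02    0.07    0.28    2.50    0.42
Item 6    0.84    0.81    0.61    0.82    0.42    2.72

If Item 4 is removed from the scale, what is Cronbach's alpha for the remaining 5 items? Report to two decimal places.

Remaining items: Item 1, Item 2, Item 3, Item 5, Item 6 (k = 5).
Σσᵢ² = 1.88 + 1.04 + 2.37 + 2.50 + 2.72 = 10.51
σ²_total = 10.51 + 2 × 5.33 = 21.17
α (item deleted) = (5/4)·(1 − 10.51/21.17) = 0.63

Cronbach's alpha = 0.63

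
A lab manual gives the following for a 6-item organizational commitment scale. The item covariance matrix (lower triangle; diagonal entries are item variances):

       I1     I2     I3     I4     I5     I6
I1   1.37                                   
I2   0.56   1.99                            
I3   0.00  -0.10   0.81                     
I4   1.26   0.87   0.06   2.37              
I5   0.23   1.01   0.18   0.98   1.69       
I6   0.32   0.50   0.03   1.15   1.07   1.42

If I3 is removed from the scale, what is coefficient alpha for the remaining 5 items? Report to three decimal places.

coefficient alpha = 0.803

Remaining items: I1, I2, I4, I5, I6 (k = 5).
Σσ²ᵢ = 1.37 + 1.99 + 2.37 + 1.69 + 1.42 = 8.84
Var(T) = 8.84 + 2 × 7.95 = 24.74
α (item deleted) = (5/4)·(1 − 8.84/24.74) = 0.803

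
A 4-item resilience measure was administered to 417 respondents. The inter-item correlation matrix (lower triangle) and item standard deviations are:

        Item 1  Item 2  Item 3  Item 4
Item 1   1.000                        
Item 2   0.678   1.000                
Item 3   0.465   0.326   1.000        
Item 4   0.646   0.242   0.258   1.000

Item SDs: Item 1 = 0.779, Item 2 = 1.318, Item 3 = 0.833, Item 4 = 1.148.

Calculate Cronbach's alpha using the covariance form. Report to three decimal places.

Cronbach's alpha = 0.719

Σσ²ᵢ = 0.779² + 1.318² + 0.833² + 1.148² = 4.3558
Covariances σ_ij = r_ij · s_i · s_j:
  σ(Item 1,Item 2) = 0.678 × 0.779 × 1.318 = 0.6961
  σ(Item 1,Item 3) = 0.465 × 0.779 × 0.833 = 0.3017
  σ(Item 1,Item 4) = 0.646 × 0.779 × 1.148 = 0.5777
  σ(Item 2,Item 3) = 0.326 × 1.318 × 0.833 = 0.3579
  σ(Item 2,Item 4) = 0.242 × 1.318 × 1.148 = 0.3662
  σ(Item 3,Item 4) = 0.258 × 0.833 × 1.148 = 0.2467
σ²_T = Σσ²ᵢ + 2·Σσ_ij = 4.3558 + 2 × 2.5463 = 9.4484
α = (4/3)·(1 − 4.3558/9.4484) = 0.719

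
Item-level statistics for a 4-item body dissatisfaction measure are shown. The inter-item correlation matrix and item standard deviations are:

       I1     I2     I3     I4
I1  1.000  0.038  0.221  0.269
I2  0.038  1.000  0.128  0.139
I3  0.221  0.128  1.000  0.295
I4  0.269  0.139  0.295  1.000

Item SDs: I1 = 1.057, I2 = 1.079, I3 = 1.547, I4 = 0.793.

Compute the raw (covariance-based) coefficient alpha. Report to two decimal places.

Σσ²ᵢ = 1.057² + 1.079² + 1.547² + 0.793² = 5.3035
Covariances σ_ij = r_ij · s_i · s_j:
  σ(I1,I2) = 0.038 × 1.057 × 1.079 = 0.0433
  σ(I1,I3) = 0.221 × 1.057 × 1.547 = 0.3614
  σ(I1,I4) = 0.269 × 1.057 × 0.793 = 0.2255
  σ(I2,I3) = 0.128 × 1.079 × 1.547 = 0.2137
  σ(I2,I4) = 0.139 × 1.079 × 0.793 = 0.1189
  σ(I3,I4) = 0.295 × 1.547 × 0.793 = 0.3619
σ²_T = Σσ²ᵢ + 2·Σσ_ij = 5.3035 + 2 × 1.3247 = 7.9529
α = (4/3)·(1 − 5.3035/7.9529) = 0.44

coefficient alpha = 0.44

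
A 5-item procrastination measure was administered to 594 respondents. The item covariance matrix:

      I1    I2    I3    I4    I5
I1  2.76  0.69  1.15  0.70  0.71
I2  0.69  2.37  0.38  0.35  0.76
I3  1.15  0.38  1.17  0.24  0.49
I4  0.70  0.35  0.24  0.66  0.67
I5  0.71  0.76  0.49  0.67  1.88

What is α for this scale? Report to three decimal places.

Σσᵢ² = 2.76 + 2.37 + 1.17 + 0.66 + 1.88 = 8.84
Sum of the distinct covariances = 6.14
total variance = 8.84 + 2 × 6.14 = 21.12
α = (k/(k−1))·(1 − Σσᵢ²/total variance) = (5/4)·(1 − 8.84/21.12) = 0.727

α = 0.727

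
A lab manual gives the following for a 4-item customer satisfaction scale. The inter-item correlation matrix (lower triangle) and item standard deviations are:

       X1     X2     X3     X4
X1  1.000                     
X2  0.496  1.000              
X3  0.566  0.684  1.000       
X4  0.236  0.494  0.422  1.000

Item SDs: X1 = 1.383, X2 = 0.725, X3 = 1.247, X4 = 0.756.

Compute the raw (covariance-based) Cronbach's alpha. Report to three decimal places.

Σσ²ᵢ = 1.383² + 0.725² + 1.247² + 0.756² = 4.5649
Covariances σ_ij = r_ij · s_i · s_j:
  σ(X1,X2) = 0.496 × 1.383 × 0.725 = 0.4973
  σ(X1,X3) = 0.566 × 1.383 × 1.247 = 0.9761
  σ(X1,X4) = 0.236 × 1.383 × 0.756 = 0.2467
  σ(X2,X3) = 0.684 × 0.725 × 1.247 = 0.6184
  σ(X2,X4) = 0.494 × 0.725 × 0.756 = 0.2708
  σ(X3,X4) = 0.422 × 1.247 × 0.756 = 0.3978
σ²_T = Σσ²ᵢ + 2·Σσ_ij = 4.5649 + 2 × 3.0071 = 10.5791
α = (4/3)·(1 − 4.5649/10.5791) = 0.758

α = 0.758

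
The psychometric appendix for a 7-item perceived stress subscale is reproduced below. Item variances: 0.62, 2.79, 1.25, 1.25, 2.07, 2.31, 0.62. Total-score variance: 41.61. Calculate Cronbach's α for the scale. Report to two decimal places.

sum of item variances = 0.62 + 2.79 + 1.25 + 1.25 + 2.07 + 2.31 + 0.62 = 10.91
α = (k/(k−1))·(1 − sum of item variances/total variance) = (7/6)·(1 − 10.91/41.61) = 0.86

α = 0.86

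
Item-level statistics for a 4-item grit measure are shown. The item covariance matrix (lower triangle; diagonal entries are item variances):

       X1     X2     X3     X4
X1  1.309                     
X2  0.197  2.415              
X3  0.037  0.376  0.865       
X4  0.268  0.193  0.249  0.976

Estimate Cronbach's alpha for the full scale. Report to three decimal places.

Cronbach's alpha = 0.429

Σσ²ᵢ = 1.309 + 2.415 + 0.865 + 0.976 = 5.565
Σ_{i<j} σ_ij = 1.320
σ²_total = 5.565 + 2 × 1.320 = 8.205
α = (k/(k−1))·(1 − Σσ²ᵢ/σ²_total) = (4/3)·(1 − 5.565/8.205) = 0.429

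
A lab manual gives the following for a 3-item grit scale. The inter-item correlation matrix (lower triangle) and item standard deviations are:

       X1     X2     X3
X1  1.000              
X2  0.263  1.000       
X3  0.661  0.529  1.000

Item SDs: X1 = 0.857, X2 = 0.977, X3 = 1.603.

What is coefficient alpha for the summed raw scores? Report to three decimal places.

Σσ²ᵢ = 0.857² + 0.977² + 1.603² = 4.2586
Covariances σ_ij = r_ij · s_i · s_j:
  σ(X1,X2) = 0.263 × 0.857 × 0.977 = 0.2202
  σ(X1,X3) = 0.661 × 0.857 × 1.603 = 0.9081
  σ(X2,X3) = 0.529 × 0.977 × 1.603 = 0.8285
σ²_T = Σσ²ᵢ + 2·Σσ_ij = 4.2586 + 2 × 1.9568 = 8.1722
α = (3/2)·(1 − 4.2586/8.1722) = 0.718

α = 0.718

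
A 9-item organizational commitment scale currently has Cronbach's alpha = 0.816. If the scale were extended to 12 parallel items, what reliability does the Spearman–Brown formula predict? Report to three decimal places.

predicted reliability = 0.855

Length factor m = 12/9 = 1.3333
α' = m·α / (1 + (m−1)·α)
   = 12/9 × 0.816 / (1 + (12/9 − 1) × 0.816)
   = 1.0880 / 1.2720 = 0.855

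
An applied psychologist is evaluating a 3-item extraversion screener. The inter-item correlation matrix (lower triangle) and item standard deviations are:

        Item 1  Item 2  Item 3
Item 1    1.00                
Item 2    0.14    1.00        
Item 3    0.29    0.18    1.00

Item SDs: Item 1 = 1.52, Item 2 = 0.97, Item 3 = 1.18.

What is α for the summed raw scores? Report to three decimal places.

Σσ²ᵢ = 1.52² + 0.97² + 1.18² = 4.6437
Covariances σ_ij = r_ij · s_i · s_j:
  σ(Item 1,Item 2) = 0.14 × 1.52 × 0.97 = 0.2064
  σ(Item 1,Item 3) = 0.29 × 1.52 × 1.18 = 0.5201
  σ(Item 2,Item 3) = 0.18 × 0.97 × 1.18 = 0.2060
σ²_T = Σσ²ᵢ + 2·Σσ_ij = 4.6437 + 2 × 0.9325 = 6.5087
α = (3/2)·(1 − 4.6437/6.5087) = 0.430

α = 0.430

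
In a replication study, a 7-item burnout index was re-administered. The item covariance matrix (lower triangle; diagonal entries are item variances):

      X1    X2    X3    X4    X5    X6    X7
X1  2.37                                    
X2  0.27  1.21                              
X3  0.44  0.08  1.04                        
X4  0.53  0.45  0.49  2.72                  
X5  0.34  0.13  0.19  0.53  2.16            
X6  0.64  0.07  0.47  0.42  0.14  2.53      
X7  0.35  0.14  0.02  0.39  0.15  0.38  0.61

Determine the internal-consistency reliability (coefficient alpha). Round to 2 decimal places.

coefficient alpha = 0.60

Σσᵢ² = 2.37 + 1.21 + 1.04 + 2.72 + 2.16 + 2.53 + 0.61 = 12.64
Sum of off-diagonal covariances = 6.62
total variance = 12.64 + 2 × 6.62 = 25.88
α = (k/(k−1))·(1 − Σσᵢ²/total variance) = (7/6)·(1 − 12.64/25.88) = 0.60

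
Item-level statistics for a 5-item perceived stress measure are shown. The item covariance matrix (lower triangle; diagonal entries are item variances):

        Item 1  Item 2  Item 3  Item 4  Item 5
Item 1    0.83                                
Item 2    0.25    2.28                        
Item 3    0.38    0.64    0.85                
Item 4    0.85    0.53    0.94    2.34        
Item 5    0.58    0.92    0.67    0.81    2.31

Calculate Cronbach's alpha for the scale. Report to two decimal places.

sum of item variances = 0.83 + 2.28 + 0.85 + 2.34 + 2.31 = 8.61
Sum of off-diagonal covariances = 6.57
σ²_T = 8.61 + 2 × 6.57 = 21.75
α = (k/(k−1))·(1 − sum of item variances/σ²_T) = (5/4)·(1 − 8.61/21.75) = 0.76

α = 0.76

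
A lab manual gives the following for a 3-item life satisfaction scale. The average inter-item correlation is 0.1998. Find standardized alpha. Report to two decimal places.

standardized alpha = 0.43

Standardized α = k·r̄ / (1 + (k−1)·r̄) = 3 × 0.1998 / (1 + 2 × 0.1998)
  = 0.5994 / 1.3996 = 0.43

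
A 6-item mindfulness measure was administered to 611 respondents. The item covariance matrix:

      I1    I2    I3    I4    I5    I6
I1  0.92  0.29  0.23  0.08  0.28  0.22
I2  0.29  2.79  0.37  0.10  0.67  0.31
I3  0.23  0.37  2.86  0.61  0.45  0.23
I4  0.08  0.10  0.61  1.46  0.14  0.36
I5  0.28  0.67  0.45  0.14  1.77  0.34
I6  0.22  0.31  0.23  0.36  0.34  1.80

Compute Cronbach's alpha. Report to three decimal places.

ΣVar(i) = 0.92 + 2.79 + 2.86 + 1.46 + 1.77 + 1.80 = 11.60
Sum of off-diagonal covariances = 4.68
Var(T) = 11.60 + 2 × 4.68 = 20.96
α = (k/(k−1))·(1 − ΣVar(i)/Var(T)) = (6/5)·(1 − 11.60/20.96) = 0.536

Cronbach's alpha = 0.536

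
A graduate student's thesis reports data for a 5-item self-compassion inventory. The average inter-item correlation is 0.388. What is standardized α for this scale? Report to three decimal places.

Standardized α = k·r̄ / (1 + (k−1)·r̄) = 5 × 0.388 / (1 + 4 × 0.388)
  = 1.9400 / 2.5520 = 0.760

α = 0.760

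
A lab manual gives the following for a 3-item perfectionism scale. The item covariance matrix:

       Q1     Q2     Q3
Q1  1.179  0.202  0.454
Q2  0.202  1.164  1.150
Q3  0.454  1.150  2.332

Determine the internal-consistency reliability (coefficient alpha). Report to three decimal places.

ΣVar(i) = 1.179 + 1.164 + 2.332 = 4.675
Σ_{i<j} σ_ij = 1.806
Var(T) = 4.675 + 2 × 1.806 = 8.287
α = (k/(k−1))·(1 − ΣVar(i)/Var(T)) = (3/2)·(1 − 4.675/8.287) = 0.654

coefficient alpha = 0.654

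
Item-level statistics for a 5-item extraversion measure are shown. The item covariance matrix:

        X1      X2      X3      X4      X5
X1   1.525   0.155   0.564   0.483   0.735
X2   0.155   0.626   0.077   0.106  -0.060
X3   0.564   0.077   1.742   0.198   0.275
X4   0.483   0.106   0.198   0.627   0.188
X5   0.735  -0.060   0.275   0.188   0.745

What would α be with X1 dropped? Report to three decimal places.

α = 0.394

Remaining items: X2, X3, X4, X5 (k = 4).
Σσ²ᵢ = 0.626 + 1.742 + 0.627 + 0.745 = 3.740
σ²_T = 3.740 + 2 × 0.784 = 5.308
α (item deleted) = (4/3)·(1 − 3.740/5.308) = 0.394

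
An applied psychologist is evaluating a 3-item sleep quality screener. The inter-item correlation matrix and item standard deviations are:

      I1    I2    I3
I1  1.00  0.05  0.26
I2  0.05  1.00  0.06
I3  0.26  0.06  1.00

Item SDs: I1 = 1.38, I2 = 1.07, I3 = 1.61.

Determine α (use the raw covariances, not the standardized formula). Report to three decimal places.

Σσ²ᵢ = 1.38² + 1.07² + 1.61² = 5.6414
Covariances σ_ij = r_ij · s_i · s_j:
  σ(I1,I2) = 0.05 × 1.38 × 1.07 = 0.0738
  σ(I1,I3) = 0.26 × 1.38 × 1.61 = 0.5777
  σ(I2,I3) = 0.06 × 1.07 × 1.61 = 0.1034
σ²_T = Σσ²ᵢ + 2·Σσ_ij = 5.6414 + 2 × 0.7549 = 7.1512
α = (3/2)·(1 − 5.6414/7.1512) = 0.317

α = 0.317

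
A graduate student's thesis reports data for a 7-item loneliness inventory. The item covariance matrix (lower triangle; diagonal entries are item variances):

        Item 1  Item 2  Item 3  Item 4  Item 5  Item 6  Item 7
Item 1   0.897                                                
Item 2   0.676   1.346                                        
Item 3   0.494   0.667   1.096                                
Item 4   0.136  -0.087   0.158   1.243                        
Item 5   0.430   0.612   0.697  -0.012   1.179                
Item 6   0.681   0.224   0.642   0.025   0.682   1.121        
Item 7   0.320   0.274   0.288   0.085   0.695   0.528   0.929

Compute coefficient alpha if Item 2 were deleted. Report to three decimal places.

α = 0.773

Remaining items: Item 1, Item 3, Item 4, Item 5, Item 6, Item 7 (k = 6).
sum of item variances = 0.897 + 1.096 + 1.243 + 1.179 + 1.121 + 0.929 = 6.465
σ²_total = 6.465 + 2 × 5.849 = 18.163
α (item deleted) = (6/5)·(1 − 6.465/18.163) = 0.773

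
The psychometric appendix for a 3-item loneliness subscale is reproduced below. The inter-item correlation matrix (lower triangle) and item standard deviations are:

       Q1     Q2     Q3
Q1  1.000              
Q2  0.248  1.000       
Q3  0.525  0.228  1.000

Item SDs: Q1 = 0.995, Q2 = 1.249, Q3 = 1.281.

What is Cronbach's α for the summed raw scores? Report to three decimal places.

Σσ²ᵢ = 0.995² + 1.249² + 1.281² = 4.1910
Covariances σ_ij = r_ij · s_i · s_j:
  σ(Q1,Q2) = 0.248 × 0.995 × 1.249 = 0.3082
  σ(Q1,Q3) = 0.525 × 0.995 × 1.281 = 0.6692
  σ(Q2,Q3) = 0.228 × 1.249 × 1.281 = 0.3648
σ²_T = Σσ²ᵢ + 2·Σσ_ij = 4.1910 + 2 × 1.3422 = 6.8754
α = (3/2)·(1 − 4.1910/6.8754) = 0.586

Cronbach's α = 0.586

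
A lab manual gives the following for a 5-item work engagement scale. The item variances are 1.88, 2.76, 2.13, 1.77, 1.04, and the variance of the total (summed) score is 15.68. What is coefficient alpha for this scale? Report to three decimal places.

sum of item variances = 1.88 + 2.76 + 2.13 + 1.77 + 1.04 = 9.58
α = (k/(k−1))·(1 − sum of item variances/Var(T)) = (5/4)·(1 − 9.58/15.68) = 0.486

coefficient alpha = 0.486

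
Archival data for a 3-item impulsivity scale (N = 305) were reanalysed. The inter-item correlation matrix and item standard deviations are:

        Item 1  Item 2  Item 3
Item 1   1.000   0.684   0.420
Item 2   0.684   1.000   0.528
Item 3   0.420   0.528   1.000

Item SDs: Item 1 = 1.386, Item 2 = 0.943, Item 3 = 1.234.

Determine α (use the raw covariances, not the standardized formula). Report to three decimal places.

α = 0.760

Σσ²ᵢ = 1.386² + 0.943² + 1.234² = 4.3330
Covariances σ_ij = r_ij · s_i · s_j:
  σ(Item 1,Item 2) = 0.684 × 1.386 × 0.943 = 0.8940
  σ(Item 1,Item 3) = 0.420 × 1.386 × 1.234 = 0.7183
  σ(Item 2,Item 3) = 0.528 × 0.943 × 1.234 = 0.6144
σ²_T = Σσ²ᵢ + 2·Σσ_ij = 4.3330 + 2 × 2.2267 = 8.7864
α = (3/2)·(1 − 4.3330/8.7864) = 0.760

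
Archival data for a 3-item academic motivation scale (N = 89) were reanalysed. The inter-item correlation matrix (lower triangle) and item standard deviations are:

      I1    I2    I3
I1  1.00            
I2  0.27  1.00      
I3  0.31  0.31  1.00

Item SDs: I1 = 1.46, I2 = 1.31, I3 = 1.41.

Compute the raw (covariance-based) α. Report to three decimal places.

Σσ²ᵢ = 1.46² + 1.31² + 1.41² = 5.8358
Covariances σ_ij = r_ij · s_i · s_j:
  σ(I1,I2) = 0.27 × 1.46 × 1.31 = 0.5164
  σ(I1,I3) = 0.31 × 1.46 × 1.41 = 0.6382
  σ(I2,I3) = 0.31 × 1.31 × 1.41 = 0.5726
σ²_T = Σσ²ᵢ + 2·Σσ_ij = 5.8358 + 2 × 1.7272 = 9.2902
α = (3/2)·(1 − 5.8358/9.2902) = 0.558

α = 0.558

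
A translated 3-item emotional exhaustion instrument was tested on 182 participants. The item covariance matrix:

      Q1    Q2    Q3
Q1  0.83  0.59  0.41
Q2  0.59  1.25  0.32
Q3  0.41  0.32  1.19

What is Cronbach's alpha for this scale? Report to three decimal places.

Cronbach's alpha = 0.670

Σσᵢ² = 0.83 + 1.25 + 1.19 = 3.27
Sum of off-diagonal covariances = 1.32
σ²_T = 3.27 + 2 × 1.32 = 5.91
α = (k/(k−1))·(1 − Σσᵢ²/σ²_T) = (3/2)·(1 − 3.27/5.91) = 0.670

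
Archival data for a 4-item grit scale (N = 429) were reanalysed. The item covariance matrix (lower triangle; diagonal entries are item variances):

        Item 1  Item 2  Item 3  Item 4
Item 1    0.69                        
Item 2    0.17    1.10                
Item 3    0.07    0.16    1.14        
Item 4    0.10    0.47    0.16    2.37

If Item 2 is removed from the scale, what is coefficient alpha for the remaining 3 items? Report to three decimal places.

coefficient alpha = 0.204

Remaining items: Item 1, Item 3, Item 4 (k = 3).
Σσᵢ² = 0.69 + 1.14 + 2.37 = 4.20
σ²_T = 4.20 + 2 × 0.33 = 4.86
α (item deleted) = (3/2)·(1 − 4.20/4.86) = 0.204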